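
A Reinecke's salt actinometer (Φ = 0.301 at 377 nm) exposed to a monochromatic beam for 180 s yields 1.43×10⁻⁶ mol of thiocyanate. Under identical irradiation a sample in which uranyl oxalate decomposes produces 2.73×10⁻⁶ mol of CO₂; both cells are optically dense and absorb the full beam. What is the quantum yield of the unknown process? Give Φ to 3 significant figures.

Φ = 0.575

Photons absorbed by the actinometer: 1.43×10⁻⁶ / 0.301 = 4.751×10⁻⁶ mol.
Φ(unknown) = 2.73×10⁻⁶ / 4.751×10⁻⁶ = 0.575.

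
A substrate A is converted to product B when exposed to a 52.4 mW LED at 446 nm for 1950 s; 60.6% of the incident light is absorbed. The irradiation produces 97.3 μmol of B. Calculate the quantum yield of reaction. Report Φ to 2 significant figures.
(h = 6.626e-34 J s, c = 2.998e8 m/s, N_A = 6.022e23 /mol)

Φ = 0.42

Product: 97.3 μmol = 9.73e-5 mol.
Photon energy at 446 nm: hc/λ = (6.626e-34)(2.998e8)/(446e-9) = 4.454e-19 J.
Energy delivered: (52.4 mW)(1950 s) = 102.2 J.
Photons incident: 102.2 / 4.454e-19 = 2.295e20, i.e. 2.295e20/6.022e23 = 3.811e-4 mol.
Photons absorbed: 0.606 × 3.811e-4 = 2.309e-4 mol.
Φ = 9.73e-5 mol / 2.309e-4 mol photons = 0.42.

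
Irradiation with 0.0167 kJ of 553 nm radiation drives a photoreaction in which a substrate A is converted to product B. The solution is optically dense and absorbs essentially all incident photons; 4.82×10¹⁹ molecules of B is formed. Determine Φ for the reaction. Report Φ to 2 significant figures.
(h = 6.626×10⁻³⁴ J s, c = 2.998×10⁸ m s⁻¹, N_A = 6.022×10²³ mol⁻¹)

Product: 4.82×10¹⁹ / 6.022×10²³ = 8.004×10⁻⁵ mol.
Photon energy at 553 nm: hc/λ = (6.626×10⁻³⁴)(2.998×10⁸)/(553×10⁻⁹) = 3.592×10⁻¹⁹ J.
Incident energy: 0.0167 kJ = 16.7 J.
Photons incident: 16.7 / 3.592×10⁻¹⁹ = 4.649×10¹⁹, i.e. 4.649×10¹⁹/6.022×10²³ = 7.720×10⁻⁵ mol.
Φ = 8.004×10⁻⁵ mol / 7.720×10⁻⁵ mol photons = 1.0.

Φ = 1.0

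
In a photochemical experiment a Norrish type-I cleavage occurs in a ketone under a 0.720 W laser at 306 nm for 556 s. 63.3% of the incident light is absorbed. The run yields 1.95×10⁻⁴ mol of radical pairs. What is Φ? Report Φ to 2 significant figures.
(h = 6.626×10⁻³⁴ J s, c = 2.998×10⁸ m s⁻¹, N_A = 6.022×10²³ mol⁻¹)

Φ = 0.30

Photon energy at 306 nm: hc/λ = (6.626×10⁻³⁴)(2.998×10⁸)/(306×10⁻⁹) = 6.492×10⁻¹⁹ J.
Energy delivered: (0.720 W)(556 s) = 400.3 J.
Photons incident: 400.3 / 6.492×10⁻¹⁹ = 6.166×10²⁰, i.e. 6.166×10²⁰/6.022×10²³ = 0.001024 mol.
Photons absorbed: 0.633 × 0.001024 = 6.482×10⁻⁴ mol.
Φ = 1.95×10⁻⁴ mol / 6.482×10⁻⁴ mol photons = 0.30.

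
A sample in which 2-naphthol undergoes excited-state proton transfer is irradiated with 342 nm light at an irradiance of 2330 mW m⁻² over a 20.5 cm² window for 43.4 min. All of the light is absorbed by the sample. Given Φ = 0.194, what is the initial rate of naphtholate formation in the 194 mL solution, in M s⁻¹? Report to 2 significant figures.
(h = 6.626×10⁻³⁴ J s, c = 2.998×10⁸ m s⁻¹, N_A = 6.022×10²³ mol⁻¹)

Photon energy at 342 nm: hc/λ = (6.626×10⁻³⁴)(2.998×10⁸)/(342×10⁻⁹) = 5.808×10⁻¹⁹ J.
Energy delivered: (2330 mW m⁻²)(20.5×10⁻⁴ m²)(2604 s) = 12.44 J.
Photons incident: 12.44 / 5.808×10⁻¹⁹ = 2.142×10¹⁹, i.e. 2.142×10¹⁹/6.022×10²³ = 3.557×10⁻⁵ mol.
Product formed: 0.194 × 3.557×10⁻⁵ = 6.901×10⁻⁶ mol.
Rate: 6.901×10⁻⁶ mol / (2604 s × 0.194 L) = 1.4×10⁻⁸ M s⁻¹.

1.4×10⁻⁸ M s⁻¹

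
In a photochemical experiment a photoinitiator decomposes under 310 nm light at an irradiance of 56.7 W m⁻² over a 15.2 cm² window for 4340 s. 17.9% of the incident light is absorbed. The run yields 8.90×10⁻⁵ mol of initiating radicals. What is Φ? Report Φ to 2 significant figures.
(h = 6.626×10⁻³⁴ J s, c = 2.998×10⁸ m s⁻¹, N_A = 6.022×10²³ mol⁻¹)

Photon energy at 310 nm: hc/λ = (6.626×10⁻³⁴)(2.998×10⁸)/(310×10⁻⁹) = 6.408×10⁻¹⁹ J.
Energy delivered: (56.7 W m⁻²)(15.2×10⁻⁴ m²)(4340 s) = 374.0 J.
Photons incident: 374.0 / 6.408×10⁻¹⁹ = 5.836×10²⁰, i.e. 5.836×10²⁰/6.022×10²³ = 9.691×10⁻⁴ mol.
Photons absorbed: 0.179 × 9.691×10⁻⁴ = 1.735×10⁻⁴ mol.
Φ = 8.90×10⁻⁵ mol / 1.735×10⁻⁴ mol photons = 0.51.

Φ = 0.51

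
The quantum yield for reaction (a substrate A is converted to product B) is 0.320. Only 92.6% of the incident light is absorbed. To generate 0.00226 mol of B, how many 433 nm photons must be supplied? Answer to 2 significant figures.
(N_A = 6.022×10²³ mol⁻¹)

4.6×10²¹ photons

Photons that must be absorbed: 0.00226 / 0.320 = 0.007062 mol.
Incident photons needed: 0.007062 / 0.926 = 0.007626 mol.
Photon count: 0.007626 × 6.022×10²³ = 4.6×10²¹.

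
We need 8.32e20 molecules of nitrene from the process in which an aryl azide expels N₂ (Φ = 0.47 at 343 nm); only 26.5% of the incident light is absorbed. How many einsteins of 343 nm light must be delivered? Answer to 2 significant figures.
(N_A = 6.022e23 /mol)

0.011 einstein

Product: 8.32e20 / 6.022e23 = 0.001382 mol.
Photons that must be absorbed: 0.001382 / 0.47 = 0.002940 mol.
Incident photons needed: 0.002940 / 0.265 = 0.01109 mol.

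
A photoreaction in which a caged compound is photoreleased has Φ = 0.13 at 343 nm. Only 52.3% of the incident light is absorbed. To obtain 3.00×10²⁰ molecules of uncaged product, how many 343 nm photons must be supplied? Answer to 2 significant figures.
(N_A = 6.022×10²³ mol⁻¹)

Product: 3.00×10²⁰ / 6.022×10²³ = 4.982×10⁻⁴ mol.
Photons that must be absorbed: 4.982×10⁻⁴ / 0.13 = 0.003832 mol.
Incident photons needed: 0.003832 / 0.523 = 0.007327 mol.
Photon count: 0.007327 × 6.022×10²³ = 4.4×10²¹.

4.4×10²¹ photons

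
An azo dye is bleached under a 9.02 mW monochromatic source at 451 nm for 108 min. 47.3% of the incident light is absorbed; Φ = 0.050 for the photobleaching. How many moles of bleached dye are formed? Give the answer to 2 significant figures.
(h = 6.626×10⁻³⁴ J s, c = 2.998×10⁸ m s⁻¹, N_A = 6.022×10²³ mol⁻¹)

5.2×10⁻⁶ mol

Photon energy at 451 nm: hc/λ = (6.626×10⁻³⁴)(2.998×10⁸)/(451×10⁻⁹) = 4.405×10⁻¹⁹ J.
Energy delivered: (9.02 mW)(6480 s) = 58.45 J.
Photons incident: 58.45 / 4.405×10⁻¹⁹ = 1.327×10²⁰, i.e. 1.327×10²⁰/6.022×10²³ = 2.204×10⁻⁴ mol.
Photons absorbed: 0.473 × 2.204×10⁻⁴ = 1.042×10⁻⁴ mol.
Product: Φ × n_abs = 0.050 × 1.042×10⁻⁴ = 5.210×10⁻⁶ mol.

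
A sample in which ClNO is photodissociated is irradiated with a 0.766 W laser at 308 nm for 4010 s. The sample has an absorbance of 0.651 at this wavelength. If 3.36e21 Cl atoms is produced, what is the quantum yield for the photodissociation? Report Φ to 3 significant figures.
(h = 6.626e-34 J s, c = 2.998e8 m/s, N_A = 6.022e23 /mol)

Product: 3.36e21 / 6.022e23 = 0.005580 mol.
Photon energy at 308 nm: hc/λ = (6.626e-34)(2.998e8)/(308e-9) = 6.450e-19 J.
Energy delivered: (0.766 W)(4010 s) = 3072 J.
Photons incident: 3072 / 6.450e-19 = 4.763e21, i.e. 4.763e21/6.022e23 = 0.007909 mol.
Fraction absorbed: 1 − 10^(−0.651) = 0.7766.
Photons absorbed: 0.7766 × 0.007909 = 0.006142 mol.
Φ = 0.005580 mol / 0.006142 mol photons = 0.908.

Φ = 0.908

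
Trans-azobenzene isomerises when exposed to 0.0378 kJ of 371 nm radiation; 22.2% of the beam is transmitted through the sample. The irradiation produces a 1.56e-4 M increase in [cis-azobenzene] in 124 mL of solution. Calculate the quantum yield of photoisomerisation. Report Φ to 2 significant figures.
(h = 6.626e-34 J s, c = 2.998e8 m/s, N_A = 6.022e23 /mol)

Product: (1.56e-4 M)(0.124 L) = 1.934e-5 mol.
Photon energy at 371 nm: hc/λ = (6.626e-34)(2.998e8)/(371e-9) = 5.354e-19 J.
Incident energy: 0.0378 kJ = 37.8 J.
Photons incident: 37.8 / 5.354e-19 = 7.060e19, i.e. 7.060e19/6.022e23 = 1.172e-4 mol.
Fraction absorbed: 1 − 22.2/100 = 0.7780.
Photons absorbed: 0.7780 × 1.172e-4 = 9.118e-5 mol.
Φ = 1.934e-5 mol / 9.118e-5 mol photons = 0.21.

Φ = 0.21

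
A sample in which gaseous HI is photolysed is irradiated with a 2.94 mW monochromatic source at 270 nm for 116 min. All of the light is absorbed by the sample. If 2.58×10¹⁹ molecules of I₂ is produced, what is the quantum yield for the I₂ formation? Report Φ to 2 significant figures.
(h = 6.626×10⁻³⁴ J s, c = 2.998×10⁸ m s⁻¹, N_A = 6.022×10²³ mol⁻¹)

Φ = 0.93

Product: 2.58×10¹⁹ / 6.022×10²³ = 4.284×10⁻⁵ mol.
Photon energy at 270 nm: hc/λ = (6.626×10⁻³⁴)(2.998×10⁸)/(270×10⁻⁹) = 7.357×10⁻¹⁹ J.
Energy delivered: (2.94 mW)(6960 s) = 20.46 J.
Photons incident: 20.46 / 7.357×10⁻¹⁹ = 2.781×10¹⁹, i.e. 2.781×10¹⁹/6.022×10²³ = 4.618×10⁻⁵ mol.
Φ = 4.284×10⁻⁵ mol / 4.618×10⁻⁵ mol photons = 0.93.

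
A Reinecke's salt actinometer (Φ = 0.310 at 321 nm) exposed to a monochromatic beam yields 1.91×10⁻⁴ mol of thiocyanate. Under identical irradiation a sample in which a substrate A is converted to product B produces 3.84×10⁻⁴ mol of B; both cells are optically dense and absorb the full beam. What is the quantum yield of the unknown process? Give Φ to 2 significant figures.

Photons absorbed by the actinometer: 1.91×10⁻⁴ / 0.310 = 6.161×10⁻⁴ mol.
Φ(unknown) = 3.84×10⁻⁴ / 6.161×10⁻⁴ = 0.62.

Φ = 0.62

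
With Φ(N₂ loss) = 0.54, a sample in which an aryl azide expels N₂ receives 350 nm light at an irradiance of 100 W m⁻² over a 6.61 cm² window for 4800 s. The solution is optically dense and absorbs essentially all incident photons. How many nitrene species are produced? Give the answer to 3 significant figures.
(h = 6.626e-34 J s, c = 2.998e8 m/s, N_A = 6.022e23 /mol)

3.02e20 species

Photon energy at 350 nm: hc/λ = (6.626e-34)(2.998e8)/(350e-9) = 5.676e-19 J.
Energy delivered: (100 W m⁻²)(6.61e-4 m²)(4800 s) = 317.3 J.
Photons incident: 317.3 / 5.676e-19 = 5.590e20, i.e. 5.590e20/6.022e23 = 9.283e-4 mol.
Product: Φ × n_abs = 0.54 × 9.283e-4 = 5.013e-4 mol.
As a count: 5.013e-4 × 6.022e23 = 3.02e20.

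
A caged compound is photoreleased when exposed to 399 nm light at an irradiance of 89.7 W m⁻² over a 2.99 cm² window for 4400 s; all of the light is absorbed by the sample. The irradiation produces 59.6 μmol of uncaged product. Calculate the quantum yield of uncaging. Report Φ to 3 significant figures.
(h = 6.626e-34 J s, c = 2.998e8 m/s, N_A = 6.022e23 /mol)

Φ = 0.151

Product: 59.6 μmol = 5.96e-5 mol.
Photon energy at 399 nm: hc/λ = (6.626e-34)(2.998e8)/(399e-9) = 4.979e-19 J.
Energy delivered: (89.7 W m⁻²)(2.99e-4 m²)(4400 s) = 118.0 J.
Photons incident: 118.0 / 4.979e-19 = 2.370e20, i.e. 2.370e20/6.022e23 = 3.936e-4 mol.
Φ = 5.96e-5 mol / 3.936e-4 mol photons = 0.151.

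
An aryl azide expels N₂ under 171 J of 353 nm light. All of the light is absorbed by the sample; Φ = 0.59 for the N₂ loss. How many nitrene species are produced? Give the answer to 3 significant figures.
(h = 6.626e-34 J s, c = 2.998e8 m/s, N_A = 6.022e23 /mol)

Photon energy at 353 nm: hc/λ = (6.626e-34)(2.998e8)/(353e-9) = 5.627e-19 J.
Photons incident: 171 / 5.627e-19 = 3.039e20, i.e. 3.039e20/6.022e23 = 5.046e-4 mol.
Product: Φ × n_abs = 0.59 × 5.046e-4 = 2.977e-4 mol.
As a count: 2.977e-4 × 6.022e23 = 1.79e20.

1.79e20 species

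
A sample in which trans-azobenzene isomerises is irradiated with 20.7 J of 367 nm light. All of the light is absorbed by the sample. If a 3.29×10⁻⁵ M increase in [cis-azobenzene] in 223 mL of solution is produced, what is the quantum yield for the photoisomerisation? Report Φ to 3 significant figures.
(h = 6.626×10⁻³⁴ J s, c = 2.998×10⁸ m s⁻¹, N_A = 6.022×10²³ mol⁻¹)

Φ = 0.116

Product: (3.29×10⁻⁵ M)(0.223 L) = 7.337×10⁻⁶ mol.
Photon energy at 367 nm: hc/λ = (6.626×10⁻³⁴)(2.998×10⁸)/(367×10⁻⁹) = 5.413×10⁻¹⁹ J.
Photons incident: 20.7 / 5.413×10⁻¹⁹ = 3.824×10¹⁹, i.e. 3.824×10¹⁹/6.022×10²³ = 6.350×10⁻⁵ mol.
Φ = 7.337×10⁻⁶ mol / 6.350×10⁻⁵ mol photons = 0.116.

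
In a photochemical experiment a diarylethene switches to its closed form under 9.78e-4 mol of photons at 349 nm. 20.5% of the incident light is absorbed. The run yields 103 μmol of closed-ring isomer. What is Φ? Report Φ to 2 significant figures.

Φ = 0.51

Product: 103 μmol = 1.03e-4 mol.
Photons absorbed: 0.205 × 9.78e-4 = 2.005e-4 mol.
Φ = 1.03e-4 mol / 2.005e-4 mol photons = 0.51.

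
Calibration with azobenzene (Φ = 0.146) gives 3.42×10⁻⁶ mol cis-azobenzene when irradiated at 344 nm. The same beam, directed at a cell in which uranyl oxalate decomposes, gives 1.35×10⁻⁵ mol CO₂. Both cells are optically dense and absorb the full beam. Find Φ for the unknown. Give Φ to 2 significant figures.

Photons absorbed by the actinometer: 3.42×10⁻⁶ / 0.146 = 2.342×10⁻⁵ mol.
Φ(unknown) = 1.35×10⁻⁵ / 2.342×10⁻⁵ = 0.58.

Φ = 0.58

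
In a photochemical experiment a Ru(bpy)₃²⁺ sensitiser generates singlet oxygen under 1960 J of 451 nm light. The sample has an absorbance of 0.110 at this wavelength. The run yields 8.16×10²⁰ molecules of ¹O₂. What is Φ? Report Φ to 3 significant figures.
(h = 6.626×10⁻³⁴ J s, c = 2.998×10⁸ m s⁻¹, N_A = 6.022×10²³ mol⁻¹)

Φ = 0.820

Product: 8.16×10²⁰ / 6.022×10²³ = 0.001355 mol.
Photon energy at 451 nm: hc/λ = (6.626×10⁻³⁴)(2.998×10⁸)/(451×10⁻⁹) = 4.405×10⁻¹⁹ J.
Photons incident: 1960 / 4.405×10⁻¹⁹ = 4.449×10²¹, i.e. 4.449×10²¹/6.022×10²³ = 0.007388 mol.
Fraction absorbed: 1 − 10^(−0.110) = 0.2238.
Photons absorbed: 0.2238 × 0.007388 = 0.001653 mol.
Φ = 0.001355 mol / 0.001653 mol photons = 0.820.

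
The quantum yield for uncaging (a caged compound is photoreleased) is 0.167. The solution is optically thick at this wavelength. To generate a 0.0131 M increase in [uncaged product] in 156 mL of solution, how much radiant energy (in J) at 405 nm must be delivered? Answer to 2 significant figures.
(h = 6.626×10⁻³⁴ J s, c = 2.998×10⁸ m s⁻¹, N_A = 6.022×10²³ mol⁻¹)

3600 J

Product: (0.0131 M)(0.156 L) = 0.002044 mol.
Photons that must be absorbed: 0.002044 / 0.167 = 0.01224 mol.
Photon energy: hc/λ = 4.905×10⁻¹⁹ J; per mole, 2.954×10⁵ J mol⁻¹.
Energy required: 0.01224 × 2.954×10⁵ = 3600 J.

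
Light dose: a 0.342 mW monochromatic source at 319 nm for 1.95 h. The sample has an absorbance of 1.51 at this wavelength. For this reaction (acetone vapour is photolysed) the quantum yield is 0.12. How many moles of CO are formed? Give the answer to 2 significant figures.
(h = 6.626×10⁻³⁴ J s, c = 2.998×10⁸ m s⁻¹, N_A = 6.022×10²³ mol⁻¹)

Photon energy at 319 nm: hc/λ = (6.626×10⁻³⁴)(2.998×10⁸)/(319×10⁻⁹) = 6.227×10⁻¹⁹ J.
Energy delivered: (0.342 mW)(7020 s) = 2.401 J.
Photons incident: 2.401 / 6.227×10⁻¹⁹ = 3.856×10¹⁸, i.e. 3.856×10¹⁸/6.022×10²³ = 6.403×10⁻⁶ mol.
Fraction absorbed: 1 − 10^(−1.51) = 0.9691.
Photons absorbed: 0.9691 × 6.403×10⁻⁶ = 6.205×10⁻⁶ mol.
Product: Φ × n_abs = 0.12 × 6.205×10⁻⁶ = 7.446×10⁻⁷ mol.

7.4×10⁻⁷ mol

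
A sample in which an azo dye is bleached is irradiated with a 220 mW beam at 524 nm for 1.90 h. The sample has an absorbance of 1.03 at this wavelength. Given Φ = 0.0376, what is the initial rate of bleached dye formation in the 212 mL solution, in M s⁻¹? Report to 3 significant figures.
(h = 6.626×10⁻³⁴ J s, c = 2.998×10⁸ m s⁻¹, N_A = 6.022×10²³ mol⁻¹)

1.55×10⁻⁷ M s⁻¹

Photon energy at 524 nm: hc/λ = (6.626×10⁻³⁴)(2.998×10⁸)/(524×10⁻⁹) = 3.791×10⁻¹⁹ J.
Energy delivered: (220 mW)(6840 s) = 1505 J.
Photons incident: 1505 / 3.791×10⁻¹⁹ = 3.970×10²¹, i.e. 3.970×10²¹/6.022×10²³ = 0.006592 mol.
Fraction absorbed: 1 − 10^(−1.03) = 0.9067.
Photons absorbed: 0.9067 × 0.006592 = 0.005977 mol.
Product formed: 0.0376 × 0.005977 = 2.247×10⁻⁴ mol.
Rate: 2.247×10⁻⁴ mol / (6840 s × 0.212 L) = 1.55×10⁻⁷ M s⁻¹.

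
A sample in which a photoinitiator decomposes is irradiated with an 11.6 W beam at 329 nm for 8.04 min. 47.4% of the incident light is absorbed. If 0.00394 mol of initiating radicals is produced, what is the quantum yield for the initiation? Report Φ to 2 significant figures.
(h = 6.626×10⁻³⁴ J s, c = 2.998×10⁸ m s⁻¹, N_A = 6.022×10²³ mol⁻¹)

Φ = 0.54

Photon energy at 329 nm: hc/λ = (6.626×10⁻³⁴)(2.998×10⁸)/(329×10⁻⁹) = 6.038×10⁻¹⁹ J.
Energy delivered: (11.6 W)(482.4 s) = 5596 J.
Photons incident: 5596 / 6.038×10⁻¹⁹ = 9.268×10²¹, i.e. 9.268×10²¹/6.022×10²³ = 0.01539 mol.
Photons absorbed: 0.474 × 0.01539 = 0.007295 mol.
Φ = 0.00394 mol / 0.007295 mol photons = 0.54.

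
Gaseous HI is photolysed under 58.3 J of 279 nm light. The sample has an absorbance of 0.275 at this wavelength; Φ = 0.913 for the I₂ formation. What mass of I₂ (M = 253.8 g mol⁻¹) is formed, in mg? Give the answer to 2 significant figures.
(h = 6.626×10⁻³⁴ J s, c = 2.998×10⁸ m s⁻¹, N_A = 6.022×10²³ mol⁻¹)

Photon energy at 279 nm: hc/λ = (6.626×10⁻³⁴)(2.998×10⁸)/(279×10⁻⁹) = 7.120×10⁻¹⁹ J.
Photons incident: 58.3 / 7.120×10⁻¹⁹ = 8.188×10¹⁹, i.e. 8.188×10¹⁹/6.022×10²³ = 1.360×10⁻⁴ mol.
Fraction absorbed: 1 − 10^(−0.275) = 0.4691.
Photons absorbed: 0.4691 × 1.360×10⁻⁴ = 6.380×10⁻⁵ mol.
Product: Φ × n_abs = 0.913 × 6.380×10⁻⁵ = 5.825×10⁻⁵ mol.
Mass: 5.825×10⁻⁵ × 253.8 = 0.01478 g = 15 mg.

15 mg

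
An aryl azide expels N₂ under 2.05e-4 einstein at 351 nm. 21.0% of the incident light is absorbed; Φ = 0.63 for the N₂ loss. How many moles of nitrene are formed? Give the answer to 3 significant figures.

2.71e-5 mol

Photons absorbed: 0.210 × 2.05e-4 = 4.305e-5 mol.
Product: Φ × n_abs = 0.63 × 4.305e-5 = 2.712e-5 mol.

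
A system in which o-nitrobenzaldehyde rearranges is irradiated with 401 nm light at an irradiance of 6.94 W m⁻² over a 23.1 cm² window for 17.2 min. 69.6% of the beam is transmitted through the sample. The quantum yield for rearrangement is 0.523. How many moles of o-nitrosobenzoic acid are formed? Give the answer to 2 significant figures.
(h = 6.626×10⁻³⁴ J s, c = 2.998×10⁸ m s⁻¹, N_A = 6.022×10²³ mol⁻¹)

Photon energy at 401 nm: hc/λ = (6.626×10⁻³⁴)(2.998×10⁸)/(401×10⁻⁹) = 4.954×10⁻¹⁹ J.
Energy delivered: (6.94 W m⁻²)(23.1×10⁻⁴ m²)(1032 s) = 16.54 J.
Photons incident: 16.54 / 4.954×10⁻¹⁹ = 3.339×10¹⁹, i.e. 3.339×10¹⁹/6.022×10²³ = 5.545×10⁻⁵ mol.
Fraction absorbed: 1 − 69.6/100 = 0.3040.
Photons absorbed: 0.3040 × 5.545×10⁻⁵ = 1.686×10⁻⁵ mol.
Product: Φ × n_abs = 0.523 × 1.686×10⁻⁵ = 8.818×10⁻⁶ mol.

8.8×10⁻⁶ mol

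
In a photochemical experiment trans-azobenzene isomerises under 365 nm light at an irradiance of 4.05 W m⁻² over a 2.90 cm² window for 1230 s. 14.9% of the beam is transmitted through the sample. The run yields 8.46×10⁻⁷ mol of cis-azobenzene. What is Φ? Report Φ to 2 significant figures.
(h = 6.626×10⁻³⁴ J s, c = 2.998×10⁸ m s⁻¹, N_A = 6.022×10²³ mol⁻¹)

Φ = 0.23

Photon energy at 365 nm: hc/λ = (6.626×10⁻³⁴)(2.998×10⁸)/(365×10⁻⁹) = 5.442×10⁻¹⁹ J.
Energy delivered: (4.05 W m⁻²)(2.90×10⁻⁴ m²)(1230 s) = 1.445 J.
Photons incident: 1.445 / 5.442×10⁻¹⁹ = 2.655×10¹⁸, i.e. 2.655×10¹⁸/6.022×10²³ = 4.409×10⁻⁶ mol.
Fraction absorbed: 1 − 14.9/100 = 0.8510.
Photons absorbed: 0.8510 × 4.409×10⁻⁶ = 3.752×10⁻⁶ mol.
Φ = 8.46×10⁻⁷ mol / 3.752×10⁻⁶ mol photons = 0.23.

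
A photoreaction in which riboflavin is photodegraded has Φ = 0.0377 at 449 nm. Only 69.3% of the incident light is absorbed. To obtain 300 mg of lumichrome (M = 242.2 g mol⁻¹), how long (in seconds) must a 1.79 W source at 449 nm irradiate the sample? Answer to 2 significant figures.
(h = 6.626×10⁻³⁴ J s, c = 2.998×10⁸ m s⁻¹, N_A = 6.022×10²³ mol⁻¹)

Product: 300 mg / 242.2 g mol⁻¹ = 0.001239 mol.
Photons that must be absorbed: 0.001239 / 0.0377 = 0.03286 mol.
Incident photons needed: 0.03286 / 0.693 = 0.04742 mol.
Photon energy: hc/λ = 4.424×10⁻¹⁹ J; per mole, 2.664×10⁵ J mol⁻¹.
Energy required: 0.04742 × 2.664×10⁵ = 1.263×10⁴ J.
Time: 1.263×10⁴ J / 1.79 W = 7100 s.

t ≈ 7100 s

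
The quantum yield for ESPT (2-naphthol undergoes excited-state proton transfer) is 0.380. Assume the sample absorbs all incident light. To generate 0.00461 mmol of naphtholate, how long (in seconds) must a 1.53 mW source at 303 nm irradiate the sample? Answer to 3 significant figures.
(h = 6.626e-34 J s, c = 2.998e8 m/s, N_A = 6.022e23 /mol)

t ≈ 3130 s

Product: 0.00461 mmol = 4.61e-6 mol.
Photons that must be absorbed: 4.61e-6 / 0.380 = 1.213e-5 mol.
Photon energy: hc/λ = 6.556e-19 J; per mole, 3.948e5 J mol⁻¹.
Energy required: 1.213e-5 × 3.948e5 = 4.789 J.
Time: 4.789 J / 0.00153 W = 3130 s.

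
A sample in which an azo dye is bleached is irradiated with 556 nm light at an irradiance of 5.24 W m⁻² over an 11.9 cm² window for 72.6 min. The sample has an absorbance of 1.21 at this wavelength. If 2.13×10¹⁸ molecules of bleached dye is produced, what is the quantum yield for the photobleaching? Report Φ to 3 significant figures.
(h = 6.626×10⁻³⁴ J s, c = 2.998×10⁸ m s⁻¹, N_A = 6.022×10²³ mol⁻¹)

Φ = 0.0299

Product: 2.13×10¹⁸ / 6.022×10²³ = 3.537×10⁻⁶ mol.
Photon energy at 556 nm: hc/λ = (6.626×10⁻³⁴)(2.998×10⁸)/(556×10⁻⁹) = 3.573×10⁻¹⁹ J.
Energy delivered: (5.24 W m⁻²)(11.9×10⁻⁴ m²)(4356 s) = 27.16 J.
Photons incident: 27.16 / 3.573×10⁻¹⁹ = 7.601×10¹⁹, i.e. 7.601×10¹⁹/6.022×10²³ = 1.262×10⁻⁴ mol.
Fraction absorbed: 1 − 10^(−1.21) = 0.9383.
Photons absorbed: 0.9383 × 1.262×10⁻⁴ = 1.184×10⁻⁴ mol.
Φ = 3.537×10⁻⁶ mol / 1.184×10⁻⁴ mol photons = 0.0299.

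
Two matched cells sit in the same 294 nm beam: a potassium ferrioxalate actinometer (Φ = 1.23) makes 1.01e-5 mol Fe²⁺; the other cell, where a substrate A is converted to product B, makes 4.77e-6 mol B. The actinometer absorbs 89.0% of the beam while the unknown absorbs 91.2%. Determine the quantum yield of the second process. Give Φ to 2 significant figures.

Photons absorbed by the actinometer: 1.01e-5 / 1.23 = 8.211e-6 mol.
Incident flux: 8.211e-6 / 0.890 = 9.226e-6 einstein.
Absorbed by unknown: 0.912 × 9.226e-6 = 8.414e-6 mol.
Φ(unknown) = 4.77e-6 / 8.414e-6 = 0.57.

Φ = 0.57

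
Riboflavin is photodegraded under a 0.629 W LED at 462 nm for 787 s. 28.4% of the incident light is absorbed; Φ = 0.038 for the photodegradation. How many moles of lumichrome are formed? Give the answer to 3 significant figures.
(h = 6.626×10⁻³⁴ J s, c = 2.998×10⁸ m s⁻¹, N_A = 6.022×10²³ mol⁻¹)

Photon energy at 462 nm: hc/λ = (6.626×10⁻³⁴)(2.998×10⁸)/(462×10⁻⁹) = 4.300×10⁻¹⁹ J.
Energy delivered: (0.629 W)(787 s) = 495.0 J.
Photons incident: 495.0 / 4.300×10⁻¹⁹ = 1.151×10²¹, i.e. 1.151×10²¹/6.022×10²³ = 0.001911 mol.
Photons absorbed: 0.284 × 0.001911 = 5.427×10⁻⁴ mol.
Product: Φ × n_abs = 0.038 × 5.427×10⁻⁴ = 2.062×10⁻⁵ mol.

2.06×10⁻⁵ mol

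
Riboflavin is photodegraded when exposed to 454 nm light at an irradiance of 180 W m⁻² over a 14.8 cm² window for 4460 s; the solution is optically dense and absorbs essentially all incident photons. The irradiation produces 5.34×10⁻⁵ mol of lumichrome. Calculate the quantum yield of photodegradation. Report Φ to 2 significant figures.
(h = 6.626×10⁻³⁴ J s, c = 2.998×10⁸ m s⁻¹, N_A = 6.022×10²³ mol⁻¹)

Φ = 0.012

Photon energy at 454 nm: hc/λ = (6.626×10⁻³⁴)(2.998×10⁸)/(454×10⁻⁹) = 4.375×10⁻¹⁹ J.
Energy delivered: (180 W m⁻²)(14.8×10⁻⁴ m²)(4460 s) = 1188 J.
Photons incident: 1188 / 4.375×10⁻¹⁹ = 2.715×10²¹, i.e. 2.715×10²¹/6.022×10²³ = 0.004508 mol.
Φ = 5.34×10⁻⁵ mol / 0.004508 mol photons = 0.012.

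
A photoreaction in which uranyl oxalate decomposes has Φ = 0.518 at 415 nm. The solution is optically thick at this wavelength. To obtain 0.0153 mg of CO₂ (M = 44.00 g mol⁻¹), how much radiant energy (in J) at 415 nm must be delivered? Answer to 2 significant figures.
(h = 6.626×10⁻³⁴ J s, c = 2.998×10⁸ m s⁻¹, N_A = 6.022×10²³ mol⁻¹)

Product: 0.0153 mg / 44.00 g mol⁻¹ = 3.477×10⁻⁷ mol.
Photons that must be absorbed: 3.477×10⁻⁷ / 0.518 = 6.712×10⁻⁷ mol.
Photon energy: hc/λ = 4.787×10⁻¹⁹ J; per mole, 2.883×10⁵ J mol⁻¹.
Energy required: 6.712×10⁻⁷ × 2.883×10⁵ = 0.19 J.

0.19 J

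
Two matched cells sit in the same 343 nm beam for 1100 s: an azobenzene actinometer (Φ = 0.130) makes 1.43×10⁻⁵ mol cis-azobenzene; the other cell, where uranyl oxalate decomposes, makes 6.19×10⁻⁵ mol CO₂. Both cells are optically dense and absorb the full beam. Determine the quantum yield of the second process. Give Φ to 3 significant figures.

Photons absorbed by the actinometer: 1.43×10⁻⁵ / 0.130 = 1.100×10⁻⁴ mol.
Φ(unknown) = 6.19×10⁻⁵ / 1.100×10⁻⁴ = 0.563.

Φ = 0.563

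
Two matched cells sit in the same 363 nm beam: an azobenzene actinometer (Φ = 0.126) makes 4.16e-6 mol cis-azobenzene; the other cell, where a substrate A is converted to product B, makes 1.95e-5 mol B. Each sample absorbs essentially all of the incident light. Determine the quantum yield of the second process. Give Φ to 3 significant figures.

Photons absorbed by the actinometer: 4.16e-6 / 0.126 = 3.302e-5 mol.
Φ(unknown) = 1.95e-5 / 3.302e-5 = 0.591.

Φ = 0.591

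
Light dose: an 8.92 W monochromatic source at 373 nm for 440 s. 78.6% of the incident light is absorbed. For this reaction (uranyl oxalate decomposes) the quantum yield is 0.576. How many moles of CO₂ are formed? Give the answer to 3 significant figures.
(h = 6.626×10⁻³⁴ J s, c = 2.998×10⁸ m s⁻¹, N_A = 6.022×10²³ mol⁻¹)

Photon energy at 373 nm: hc/λ = (6.626×10⁻³⁴)(2.998×10⁸)/(373×10⁻⁹) = 5.326×10⁻¹⁹ J.
Energy delivered: (8.92 W)(440 s) = 3925 J.
Photons incident: 3925 / 5.326×10⁻¹⁹ = 7.370×10²¹, i.e. 7.370×10²¹/6.022×10²³ = 0.01224 mol.
Photons absorbed: 0.786 × 0.01224 = 0.009621 mol.
Product: Φ × n_abs = 0.576 × 0.009621 = 0.005542 mol.

0.00554 mol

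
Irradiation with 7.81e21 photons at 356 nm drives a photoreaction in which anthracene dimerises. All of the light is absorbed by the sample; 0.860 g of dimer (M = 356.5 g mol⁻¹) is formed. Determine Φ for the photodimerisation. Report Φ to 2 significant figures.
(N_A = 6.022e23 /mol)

Φ = 0.19

Product: 0.860 g / 356.5 g mol⁻¹ = 0.002412 mol.
Moles of photons: 7.81e21 / 6.022e23 = 0.01297 mol.
Φ = 0.002412 mol / 0.01297 mol photons = 0.19.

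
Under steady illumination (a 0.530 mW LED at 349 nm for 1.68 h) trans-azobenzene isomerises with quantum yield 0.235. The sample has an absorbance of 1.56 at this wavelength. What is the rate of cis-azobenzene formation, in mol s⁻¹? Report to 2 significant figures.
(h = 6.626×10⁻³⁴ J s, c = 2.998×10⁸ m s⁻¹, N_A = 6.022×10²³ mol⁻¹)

Photon energy at 349 nm: hc/λ = (6.626×10⁻³⁴)(2.998×10⁸)/(349×10⁻⁹) = 5.692×10⁻¹⁹ J.
Energy delivered: (0.530 mW)(6048 s) = 3.205 J.
Photons incident: 3.205 / 5.692×10⁻¹⁹ = 5.631×10¹⁸, i.e. 5.631×10¹⁸/6.022×10²³ = 9.351×10⁻⁶ mol.
Fraction absorbed: 1 − 10^(−1.56) = 0.9725.
Photons absorbed: 0.9725 × 9.351×10⁻⁶ = 9.094×10⁻⁶ mol.
Product formed: 0.235 × 9.094×10⁻⁶ = 2.137×10⁻⁶ mol.
Rate: 2.137×10⁻⁶ / 6048 s = 3.5×10⁻¹⁰ mol s⁻¹.

3.5×10⁻¹⁰ mol s⁻¹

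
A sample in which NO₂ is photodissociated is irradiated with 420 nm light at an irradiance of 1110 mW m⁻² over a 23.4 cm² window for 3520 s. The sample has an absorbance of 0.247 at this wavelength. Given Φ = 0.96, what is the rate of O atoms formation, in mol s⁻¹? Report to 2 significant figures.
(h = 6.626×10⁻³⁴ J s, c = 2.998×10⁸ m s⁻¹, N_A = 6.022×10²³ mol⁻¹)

Photon energy at 420 nm: hc/λ = (6.626×10⁻³⁴)(2.998×10⁸)/(420×10⁻⁹) = 4.730×10⁻¹⁹ J.
Energy delivered: (1110 mW m⁻²)(23.4×10⁻⁴ m²)(3520 s) = 9.143 J.
Photons incident: 9.143 / 4.730×10⁻¹⁹ = 1.933×10¹⁹, i.e. 1.933×10¹⁹/6.022×10²³ = 3.210×10⁻⁵ mol.
Fraction absorbed: 1 − 10^(−0.247) = 0.4338.
Photons absorbed: 0.4338 × 3.210×10⁻⁵ = 1.392×10⁻⁵ mol.
Product formed: 0.96 × 1.392×10⁻⁵ = 1.336×10⁻⁵ mol.
Rate: 1.336×10⁻⁵ / 3520 s = 3.8×10⁻⁹ mol s⁻¹.

3.8×10⁻⁹ mol s⁻¹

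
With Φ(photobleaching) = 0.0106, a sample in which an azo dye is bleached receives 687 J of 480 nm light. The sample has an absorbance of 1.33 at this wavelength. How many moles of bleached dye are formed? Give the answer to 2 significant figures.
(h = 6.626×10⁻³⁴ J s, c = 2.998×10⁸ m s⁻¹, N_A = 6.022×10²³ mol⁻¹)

Photon energy at 480 nm: hc/λ = (6.626×10⁻³⁴)(2.998×10⁸)/(480×10⁻⁹) = 4.138×10⁻¹⁹ J.
Photons incident: 687 / 4.138×10⁻¹⁹ = 1.660×10²¹, i.e. 1.660×10²¹/6.022×10²³ = 0.002757 mol.
Fraction absorbed: 1 − 10^(−1.33) = 0.9532.
Photons absorbed: 0.9532 × 0.002757 = 0.002628 mol.
Product: Φ × n_abs = 0.0106 × 0.002628 = 2.786×10⁻⁵ mol.

2.8×10⁻⁵ mol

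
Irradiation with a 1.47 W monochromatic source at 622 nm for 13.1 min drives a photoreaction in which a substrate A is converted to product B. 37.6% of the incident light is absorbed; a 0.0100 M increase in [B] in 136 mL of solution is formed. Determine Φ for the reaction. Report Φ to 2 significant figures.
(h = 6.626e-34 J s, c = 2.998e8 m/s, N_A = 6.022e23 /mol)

Φ = 0.60

Product: (0.0100 M)(0.136 L) = 0.001360 mol.
Photon energy at 622 nm: hc/λ = (6.626e-34)(2.998e8)/(622e-9) = 3.194e-19 J.
Energy delivered: (1.47 W)(786 s) = 1155 J.
Photons incident: 1155 / 3.194e-19 = 3.616e21, i.e. 3.616e21/6.022e23 = 0.006005 mol.
Photons absorbed: 0.376 × 0.006005 = 0.002258 mol.
Φ = 0.001360 mol / 0.002258 mol photons = 0.60.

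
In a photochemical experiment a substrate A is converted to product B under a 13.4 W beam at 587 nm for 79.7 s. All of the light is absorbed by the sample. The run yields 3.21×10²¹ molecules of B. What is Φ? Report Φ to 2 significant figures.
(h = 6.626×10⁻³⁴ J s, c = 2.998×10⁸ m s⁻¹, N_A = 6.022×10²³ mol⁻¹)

Product: 3.21×10²¹ / 6.022×10²³ = 0.005330 mol.
Photon energy at 587 nm: hc/λ = (6.626×10⁻³⁴)(2.998×10⁸)/(587×10⁻⁹) = 3.384×10⁻¹⁹ J.
Energy delivered: (13.4 W)(79.7 s) = 1068 J.
Photons incident: 1068 / 3.384×10⁻¹⁹ = 3.156×10²¹, i.e. 3.156×10²¹/6.022×10²³ = 0.005241 mol.
Φ = 0.005330 mol / 0.005241 mol photons = 1.0.

Φ = 1.0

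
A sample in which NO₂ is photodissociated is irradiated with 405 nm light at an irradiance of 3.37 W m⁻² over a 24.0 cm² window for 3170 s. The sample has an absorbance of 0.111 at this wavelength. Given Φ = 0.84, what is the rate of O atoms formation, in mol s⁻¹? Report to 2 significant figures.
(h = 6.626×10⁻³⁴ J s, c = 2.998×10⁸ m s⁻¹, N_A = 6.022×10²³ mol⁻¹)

5.2×10⁻⁹ mol s⁻¹

Photon energy at 405 nm: hc/λ = (6.626×10⁻³⁴)(2.998×10⁸)/(405×10⁻⁹) = 4.905×10⁻¹⁹ J.
Energy delivered: (3.37 W m⁻²)(24.0×10⁻⁴ m²)(3170 s) = 25.64 J.
Photons incident: 25.64 / 4.905×10⁻¹⁹ = 5.227×10¹⁹, i.e. 5.227×10¹⁹/6.022×10²³ = 8.680×10⁻⁵ mol.
Fraction absorbed: 1 − 10^(−0.111) = 0.2255.
Photons absorbed: 0.2255 × 8.680×10⁻⁵ = 1.957×10⁻⁵ mol.
Product formed: 0.84 × 1.957×10⁻⁵ = 1.644×10⁻⁵ mol.
Rate: 1.644×10⁻⁵ / 3170 s = 5.2×10⁻⁹ mol s⁻¹.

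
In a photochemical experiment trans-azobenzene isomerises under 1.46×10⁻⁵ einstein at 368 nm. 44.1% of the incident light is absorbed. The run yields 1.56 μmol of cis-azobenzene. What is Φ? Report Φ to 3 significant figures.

Product: 1.56 μmol = 1.56×10⁻⁶ mol.
Photons absorbed: 0.441 × 1.46×10⁻⁵ = 6.439×10⁻⁶ mol.
Φ = 1.56×10⁻⁶ mol / 6.439×10⁻⁶ mol photons = 0.242.

Φ = 0.242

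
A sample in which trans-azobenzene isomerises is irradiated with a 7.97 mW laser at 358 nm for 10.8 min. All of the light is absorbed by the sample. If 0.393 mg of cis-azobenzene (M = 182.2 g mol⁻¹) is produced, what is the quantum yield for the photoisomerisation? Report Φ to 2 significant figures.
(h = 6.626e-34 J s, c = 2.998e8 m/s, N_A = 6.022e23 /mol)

Φ = 0.14

Product: 0.393 mg / 182.2 g mol⁻¹ = 2.157e-6 mol.
Photon energy at 358 nm: hc/λ = (6.626e-34)(2.998e8)/(358e-9) = 5.549e-19 J.
Energy delivered: (7.97 mW)(648 s) = 5.165 J.
Photons incident: 5.165 / 5.549e-19 = 9.308e18, i.e. 9.308e18/6.022e23 = 1.546e-5 mol.
Φ = 2.157e-6 mol / 1.546e-5 mol photons = 0.14.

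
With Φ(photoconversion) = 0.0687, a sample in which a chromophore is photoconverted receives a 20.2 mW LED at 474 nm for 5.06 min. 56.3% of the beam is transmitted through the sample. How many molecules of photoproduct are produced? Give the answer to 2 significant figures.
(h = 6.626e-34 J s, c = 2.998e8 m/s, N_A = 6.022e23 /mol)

4.4e17 molecules

Photon energy at 474 nm: hc/λ = (6.626e-34)(2.998e8)/(474e-9) = 4.191e-19 J.
Energy delivered: (20.2 mW)(303.6 s) = 6.133 J.
Photons incident: 6.133 / 4.191e-19 = 1.463e19, i.e. 1.463e19/6.022e23 = 2.429e-5 mol.
Fraction absorbed: 1 − 56.3/100 = 0.4370.
Photons absorbed: 0.4370 × 2.429e-5 = 1.061e-5 mol.
Product: Φ × n_abs = 0.0687 × 1.061e-5 = 7.289e-7 mol.
As a count: 7.289e-7 × 6.022e23 = 4.4e17.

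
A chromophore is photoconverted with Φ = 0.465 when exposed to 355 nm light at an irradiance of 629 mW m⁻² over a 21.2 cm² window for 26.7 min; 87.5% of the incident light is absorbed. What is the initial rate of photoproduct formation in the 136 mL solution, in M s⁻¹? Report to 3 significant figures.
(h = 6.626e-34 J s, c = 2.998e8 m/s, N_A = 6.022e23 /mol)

Photon energy at 355 nm: hc/λ = (6.626e-34)(2.998e8)/(355e-9) = 5.596e-19 J.
Energy delivered: (629 mW m⁻²)(21.2e-4 m²)(1602 s) = 2.136 J.
Photons incident: 2.136 / 5.596e-19 = 3.817e18, i.e. 3.817e18/6.022e23 = 6.338e-6 mol.
Photons absorbed: 0.875 × 6.338e-6 = 5.546e-6 mol.
Product formed: 0.465 × 5.546e-6 = 2.579e-6 mol.
Rate: 2.579e-6 mol / (1602 s × 0.136 L) = 1.18e-8 M s⁻¹.

1.18e-8 M s⁻¹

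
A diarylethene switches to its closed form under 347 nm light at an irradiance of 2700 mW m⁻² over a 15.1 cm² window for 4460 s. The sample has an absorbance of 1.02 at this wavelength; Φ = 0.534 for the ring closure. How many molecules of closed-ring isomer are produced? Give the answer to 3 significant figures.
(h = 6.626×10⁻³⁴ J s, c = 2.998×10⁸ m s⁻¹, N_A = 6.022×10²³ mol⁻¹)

1.53×10¹⁹ molecules

Photon energy at 347 nm: hc/λ = (6.626×10⁻³⁴)(2.998×10⁸)/(347×10⁻⁹) = 5.725×10⁻¹⁹ J.
Energy delivered: (2700 mW m⁻²)(15.1×10⁻⁴ m²)(4460 s) = 18.18 J.
Photons incident: 18.18 / 5.725×10⁻¹⁹ = 3.176×10¹⁹, i.e. 3.176×10¹⁹/6.022×10²³ = 5.274×10⁻⁵ mol.
Fraction absorbed: 1 − 10^(−1.02) = 0.9045.
Photons absorbed: 0.9045 × 5.274×10⁻⁵ = 4.770×10⁻⁵ mol.
Product: Φ × n_abs = 0.534 × 4.770×10⁻⁵ = 2.547×10⁻⁵ mol.
As a count: 2.547×10⁻⁵ × 6.022×10²³ = 1.53×10¹⁹.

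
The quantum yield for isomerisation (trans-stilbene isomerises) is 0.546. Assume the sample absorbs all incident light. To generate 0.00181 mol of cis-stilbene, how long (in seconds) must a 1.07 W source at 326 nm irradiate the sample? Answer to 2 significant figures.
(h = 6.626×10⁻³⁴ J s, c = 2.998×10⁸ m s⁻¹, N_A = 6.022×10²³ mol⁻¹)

Photons that must be absorbed: 0.00181 / 0.546 = 0.003315 mol.
Photon energy: hc/λ = 6.093×10⁻¹⁹ J; per mole, 3.669×10⁵ J mol⁻¹.
Energy required: 0.003315 × 3.669×10⁵ = 1216 J.
Time: 1216 J / 1.07 W = 1100 s.

t ≈ 1100 s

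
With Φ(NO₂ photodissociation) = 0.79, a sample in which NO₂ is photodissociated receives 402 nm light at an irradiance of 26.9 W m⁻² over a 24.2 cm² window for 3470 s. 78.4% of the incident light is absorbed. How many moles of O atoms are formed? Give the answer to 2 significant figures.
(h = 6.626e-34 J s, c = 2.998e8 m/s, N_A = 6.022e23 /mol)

4.7e-4 mol

Photon energy at 402 nm: hc/λ = (6.626e-34)(2.998e8)/(402e-9) = 4.941e-19 J.
Energy delivered: (26.9 W m⁻²)(24.2e-4 m²)(3470 s) = 225.9 J.
Photons incident: 225.9 / 4.941e-19 = 4.572e20, i.e. 4.572e20/6.022e23 = 7.592e-4 mol.
Photons absorbed: 0.784 × 7.592e-4 = 5.952e-4 mol.
Product: Φ × n_abs = 0.79 × 5.952e-4 = 4.702e-4 mol.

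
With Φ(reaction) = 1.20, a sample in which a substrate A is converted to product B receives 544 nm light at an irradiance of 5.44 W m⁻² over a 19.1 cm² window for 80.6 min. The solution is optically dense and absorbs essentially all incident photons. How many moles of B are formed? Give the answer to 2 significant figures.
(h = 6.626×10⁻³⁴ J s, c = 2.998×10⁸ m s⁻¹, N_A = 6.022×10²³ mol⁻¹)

Photon energy at 544 nm: hc/λ = (6.626×10⁻³⁴)(2.998×10⁸)/(544×10⁻⁹) = 3.652×10⁻¹⁹ J.
Energy delivered: (5.44 W m⁻²)(19.1×10⁻⁴ m²)(4836 s) = 50.25 J.
Photons incident: 50.25 / 3.652×10⁻¹⁹ = 1.376×10²⁰, i.e. 1.376×10²⁰/6.022×10²³ = 2.285×10⁻⁴ mol.
Product: Φ × n_abs = 1.20 × 2.285×10⁻⁴ = 2.742×10⁻⁴ mol.

2.7×10⁻⁴ mol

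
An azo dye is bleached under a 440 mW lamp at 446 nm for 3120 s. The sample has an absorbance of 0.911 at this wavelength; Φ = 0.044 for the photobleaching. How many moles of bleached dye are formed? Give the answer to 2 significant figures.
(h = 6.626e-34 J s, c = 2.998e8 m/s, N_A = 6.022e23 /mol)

Photon energy at 446 nm: hc/λ = (6.626e-34)(2.998e8)/(446e-9) = 4.454e-19 J.
Energy delivered: (440 mW)(3120 s) = 1373 J.
Photons incident: 1373 / 4.454e-19 = 3.083e21, i.e. 3.083e21/6.022e23 = 0.005120 mol.
Fraction absorbed: 1 − 10^(−0.911) = 0.8773.
Photons absorbed: 0.8773 × 0.005120 = 0.004492 mol.
Product: Φ × n_abs = 0.044 × 0.004492 = 1.976e-4 mol.

2.0e-4 mol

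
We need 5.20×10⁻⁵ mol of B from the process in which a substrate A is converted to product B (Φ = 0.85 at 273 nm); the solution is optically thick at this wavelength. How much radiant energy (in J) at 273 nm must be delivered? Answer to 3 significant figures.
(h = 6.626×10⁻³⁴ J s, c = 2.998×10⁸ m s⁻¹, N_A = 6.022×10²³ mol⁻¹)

26.8 J

Photons that must be absorbed: 5.20×10⁻⁵ / 0.85 = 6.118×10⁻⁵ mol.
Photon energy: hc/λ = 7.276×10⁻¹⁹ J; per mole, 4.382×10⁵ J mol⁻¹.
Energy required: 6.118×10⁻⁵ × 4.382×10⁵ = 26.8 J.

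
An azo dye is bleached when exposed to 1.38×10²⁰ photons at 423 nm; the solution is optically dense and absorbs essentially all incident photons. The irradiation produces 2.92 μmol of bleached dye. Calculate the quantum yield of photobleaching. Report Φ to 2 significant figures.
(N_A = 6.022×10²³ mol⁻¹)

Product: 2.92 μmol = 2.92×10⁻⁶ mol.
Moles of photons: 1.38×10²⁰ / 6.022×10²³ = 2.292×10⁻⁴ mol.
Φ = 2.92×10⁻⁶ mol / 2.292×10⁻⁴ mol photons = 0.013.

Φ = 0.013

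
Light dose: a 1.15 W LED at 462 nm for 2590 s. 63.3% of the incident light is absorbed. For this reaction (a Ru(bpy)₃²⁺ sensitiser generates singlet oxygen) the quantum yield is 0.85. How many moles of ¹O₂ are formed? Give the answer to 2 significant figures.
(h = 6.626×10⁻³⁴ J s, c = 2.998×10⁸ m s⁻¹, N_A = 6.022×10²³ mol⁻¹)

Photon energy at 462 nm: hc/λ = (6.626×10⁻³⁴)(2.998×10⁸)/(462×10⁻⁹) = 4.300×10⁻¹⁹ J.
Energy delivered: (1.15 W)(2590 s) = 2978 J.
Photons incident: 2978 / 4.300×10⁻¹⁹ = 6.926×10²¹, i.e. 6.926×10²¹/6.022×10²³ = 0.01150 mol.
Photons absorbed: 0.633 × 0.01150 = 0.007280 mol.
Product: Φ × n_abs = 0.85 × 0.007280 = 0.006188 mol.

0.0062 mol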